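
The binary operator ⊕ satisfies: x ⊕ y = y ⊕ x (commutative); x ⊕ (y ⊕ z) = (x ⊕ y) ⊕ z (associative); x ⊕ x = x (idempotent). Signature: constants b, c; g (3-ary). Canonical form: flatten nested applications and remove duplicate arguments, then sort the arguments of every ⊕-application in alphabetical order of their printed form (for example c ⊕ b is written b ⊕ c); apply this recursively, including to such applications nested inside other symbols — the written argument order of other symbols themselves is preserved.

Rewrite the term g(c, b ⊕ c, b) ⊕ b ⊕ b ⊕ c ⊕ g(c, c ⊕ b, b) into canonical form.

Answer: b ⊕ c ⊕ g(c, b ⊕ c, b)

Derivation:
Canonicalize subterm:  g(c, c ⊕ b, b)  →  g(c, b ⊕ c, b)
Idempotence:  drop duplicate b, g(c, b ⊕ c, b)
Sort:  b ⊕ c ⊕ g(c, b ⊕ c, b)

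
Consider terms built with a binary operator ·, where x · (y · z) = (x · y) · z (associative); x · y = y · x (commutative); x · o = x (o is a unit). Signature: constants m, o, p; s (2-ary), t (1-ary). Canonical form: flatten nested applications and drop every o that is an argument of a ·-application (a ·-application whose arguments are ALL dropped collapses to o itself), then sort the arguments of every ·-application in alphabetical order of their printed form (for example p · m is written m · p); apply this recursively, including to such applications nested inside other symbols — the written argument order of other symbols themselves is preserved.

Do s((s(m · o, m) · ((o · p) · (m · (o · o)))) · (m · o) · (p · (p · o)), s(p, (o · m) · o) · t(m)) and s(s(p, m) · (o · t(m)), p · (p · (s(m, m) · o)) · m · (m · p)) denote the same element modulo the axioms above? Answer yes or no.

Left:  s((s(m · o, m) · ((o · p) · (m · (o · o)))) · (m · o) · (p · (p · o)), s(p, (o · m) · o) · t(m))
  Work inside:  (s(m · o, m) · ((o · p) · (m · (o · o)))) · (m · o) · (p · (p · o))
  Flatten:  s(m · o, m) · o · p · m · o · o · m · o · p · p · o
  Inside:  s(m · o, m)  →  s(m, m)
  Unit:  drop o (×5)
  Sort arguments:  m · m · p · p · p · s(m, m)
  Put back:  s(m · m · p · p · p · s(m, m), s(p, m) · t(m))
Right:  s(s(p, m) · (o · t(m)), p · (p · (s(m, m) · o)) · m · (m · p))
  Work inside:  p · (p · (s(m, m) · o)) · m · (m · p)
  Flatten:  p · p · s(m, m) · o · m · m · p
  Drop the unit:  drop o
  Sort arguments:  m · m · p · p · p · s(m, m)
  Rebuild:  s(s(p, m) · t(m), m · m · p · p · p · s(m, m))

Answer: no — s(m · m · p · p · p · s(m, m), s(p, m) · t(m)) vs s(s(p, m) · t(m), m · m · p · p · p · s(m, m))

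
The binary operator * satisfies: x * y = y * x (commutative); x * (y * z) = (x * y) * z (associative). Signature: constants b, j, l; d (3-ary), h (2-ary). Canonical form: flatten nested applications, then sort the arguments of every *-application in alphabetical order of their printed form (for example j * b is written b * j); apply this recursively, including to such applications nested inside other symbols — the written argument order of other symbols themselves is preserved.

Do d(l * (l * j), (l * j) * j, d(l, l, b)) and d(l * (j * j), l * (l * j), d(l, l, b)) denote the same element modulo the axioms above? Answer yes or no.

Left:  d(l * (l * j), (l * j) * j, d(l, l, b))
  Focus inside:  (l * j) * j
  Un-nest:  l * j * j
  Sort:  j * j * l
  Rebuild:  d(j * l * l, j * j * l, d(l, l, b))
Right:  d(l * (j * j), l * (l * j), d(l, l, b))
  Focus inside:  l * (l * j)
  Un-nest:  l * l * j
  Order the arguments:  j * l * l
  Rebuild:  d(j * j * l, j * l * l, d(l, l, b))

Answer: no — d(j * l * l, j * j * l, d(l, l, b)) vs d(j * j * l, j * l * l, d(l, l, b))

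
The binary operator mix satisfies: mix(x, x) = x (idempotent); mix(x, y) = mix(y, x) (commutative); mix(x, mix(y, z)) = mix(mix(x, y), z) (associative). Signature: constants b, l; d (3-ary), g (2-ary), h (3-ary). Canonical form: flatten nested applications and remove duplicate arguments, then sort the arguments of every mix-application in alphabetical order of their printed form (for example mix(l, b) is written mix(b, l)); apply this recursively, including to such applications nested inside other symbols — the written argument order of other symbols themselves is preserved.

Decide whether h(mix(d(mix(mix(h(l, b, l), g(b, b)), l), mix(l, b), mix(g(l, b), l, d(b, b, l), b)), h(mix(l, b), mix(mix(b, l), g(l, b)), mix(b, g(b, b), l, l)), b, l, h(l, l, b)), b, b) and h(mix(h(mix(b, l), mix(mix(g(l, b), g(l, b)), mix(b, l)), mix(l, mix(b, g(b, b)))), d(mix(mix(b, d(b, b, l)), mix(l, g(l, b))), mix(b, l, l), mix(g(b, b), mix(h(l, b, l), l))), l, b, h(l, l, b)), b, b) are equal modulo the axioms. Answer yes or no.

Left:  h(mix(d(mix(mix(h(l, b, l), g(b, b)), l), mix(l, b), mix(g(l, b), l, d(b, b, l), b)), h(mix(l, b), mix(mix(b, l), g(l, b)), mix(b, g(b, b), l, l)), b, l, h(l, l, b)), b, b)
  Focus inside:  mix(d(mix(mix(h(l, b, l), g(b, b)), l), mix(l, b), mix(g(l, b), l, d(b, b, l), b)), h(mix(l, b), mix(mix(b, l), g(l, b)), mix(b, g(b, b), l, l)), b, l, h(l, l, b))
  Canonicalize subterm:  d(mix(mix(h(l, b, l), g(b, b)), l), mix(l, b), mix(g(l, b), l, d(b, b, l), b))  →  d(mix(g(b, b), h(l, b, l), l), mix(b, l), mix(b, d(b, b, l), g(l, b), l))
  Canonicalize subterm:  h(mix(l, b), mix(mix(b, l), g(l, b)), mix(b, g(b, b), l, l))  →  h(mix(b, l), mix(b, g(l, b), l), mix(b, g(b, b), l))
  Sort arguments:  mix(b, d(mix(g(b, b), h(l, b, l), l), mix(b, l), mix(b, d(b, b, l), g(l, b), l)), h(l, l, b), h(mix(b, l), mix(b, g(l, b), l), mix(b, g(b, b), l)), l)
  Reassemble:  h(mix(b, d(mix(g(b, b), h(l, b, l), l), mix(b, l), mix(b, d(b, b, l), g(l, b), l)), h(l, l, b), h(mix(b, l), mix(b, g(l, b), l), mix(b, g(b, b), l)), l), b, b)
Right:  h(mix(h(mix(b, l), mix(mix(g(l, b), g(l, b)), mix(b, l)), mix(l, mix(b, g(b, b)))), d(mix(mix(b, d(b, b, l)), mix(l, g(l, b))), mix(b, l, l), mix(g(b, b), mix(h(l, b, l), l))), l, b, h(l, l, b)), b, b)
  Descend into:  mix(h(mix(b, l), mix(mix(g(l, b), g(l, b)), mix(b, l)), mix(l, mix(b, g(b, b)))), d(mix(mix(b, d(b, b, l)), mix(l, g(l, b))), mix(b, l, l), mix(g(b, b), mix(h(l, b, l), l))), l, b, h(l, l, b))
  Canonicalize subterm:  h(mix(b, l), mix(mix(g(l, b), g(l, b)), mix(b, l)), mix(l, mix(b, g(b, b))))  →  h(mix(b, l), mix(b, g(l, b), l), mix(b, g(b, b), l))
  Inside:  d(mix(mix(b, d(b, b, l)), mix(l, g(l, b))), mix(b, l, l), mix(g(b, b), mix(h(l, b, l), l)))  →  d(mix(b, d(b, b, l), g(l, b), l), mix(b, l), mix(g(b, b), h(l, b, l), l))
  Sort:  mix(b, d(mix(b, d(b, b, l), g(l, b), l), mix(b, l), mix(g(b, b), h(l, b, l), l)), h(l, l, b), h(mix(b, l), mix(b, g(l, b), l), mix(b, g(b, b), l)), l)
  Put back:  h(mix(b, d(mix(b, d(b, b, l), g(l, b), l), mix(b, l), mix(g(b, b), h(l, b, l), l)), h(l, l, b), h(mix(b, l), mix(b, g(l, b), l), mix(b, g(b, b), l)), l), b, b)

Answer: no — h(mix(b, d(mix(g(b, b), h(l, b, l), l), mix(b, l), mix(b, d(b, b, l), g(l, b), l)), h(l, l, b), h(mix(b, l), mix(b, g(l, b), l), mix(b, g(b, b), l)), l), b, b) vs h(mix(b, d(mix(b, d(b, b, l), g(l, b), l), mix(b, l), mix(g(b, b), h(l, b, l), l)), h(l, l, b), h(mix(b, l), mix(b, g(l, b), l), mix(b, g(b, b), l)), l), b, b)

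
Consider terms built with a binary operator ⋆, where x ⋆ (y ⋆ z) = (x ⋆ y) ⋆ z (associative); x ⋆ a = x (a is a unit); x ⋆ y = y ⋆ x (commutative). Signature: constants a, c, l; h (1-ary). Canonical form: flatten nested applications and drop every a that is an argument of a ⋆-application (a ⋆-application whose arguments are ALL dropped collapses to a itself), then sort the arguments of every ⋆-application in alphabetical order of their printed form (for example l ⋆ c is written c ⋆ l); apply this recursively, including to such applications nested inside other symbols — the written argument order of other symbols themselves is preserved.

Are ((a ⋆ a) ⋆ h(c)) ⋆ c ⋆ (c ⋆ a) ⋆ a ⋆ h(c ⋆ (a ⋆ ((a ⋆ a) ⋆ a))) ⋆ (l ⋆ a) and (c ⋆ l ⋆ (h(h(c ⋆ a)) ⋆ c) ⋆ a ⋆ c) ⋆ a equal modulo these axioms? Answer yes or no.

Answer: no — c ⋆ c ⋆ h(c) ⋆ h(c) ⋆ l vs c ⋆ c ⋆ c ⋆ h(h(c)) ⋆ l

Derivation:
Left:  ((a ⋆ a) ⋆ h(c)) ⋆ c ⋆ (c ⋆ a) ⋆ a ⋆ h(c ⋆ (a ⋆ ((a ⋆ a) ⋆ a))) ⋆ (l ⋆ a)
  Un-nest:  a ⋆ a ⋆ h(c) ⋆ c ⋆ c ⋆ a ⋆ a ⋆ h(c ⋆ (a ⋆ ((a ⋆ a) ⋆ a))) ⋆ l ⋆ a
  Simplify inside:  h(c ⋆ (a ⋆ ((a ⋆ a) ⋆ a)))  →  h(c)
  Unit:  drop a (×5)
  Sort arguments:  c ⋆ c ⋆ h(c) ⋆ h(c) ⋆ l
Right:  (c ⋆ l ⋆ (h(h(c ⋆ a)) ⋆ c) ⋆ a ⋆ c) ⋆ a
  Un-nest:  c ⋆ l ⋆ h(h(c ⋆ a)) ⋆ c ⋆ a ⋆ c ⋆ a
  Canonicalize subterm:  h(h(c ⋆ a))  →  h(h(c))
  Units out:  drop a (×2)
  Sort arguments:  c ⋆ c ⋆ c ⋆ h(h(c)) ⋆ l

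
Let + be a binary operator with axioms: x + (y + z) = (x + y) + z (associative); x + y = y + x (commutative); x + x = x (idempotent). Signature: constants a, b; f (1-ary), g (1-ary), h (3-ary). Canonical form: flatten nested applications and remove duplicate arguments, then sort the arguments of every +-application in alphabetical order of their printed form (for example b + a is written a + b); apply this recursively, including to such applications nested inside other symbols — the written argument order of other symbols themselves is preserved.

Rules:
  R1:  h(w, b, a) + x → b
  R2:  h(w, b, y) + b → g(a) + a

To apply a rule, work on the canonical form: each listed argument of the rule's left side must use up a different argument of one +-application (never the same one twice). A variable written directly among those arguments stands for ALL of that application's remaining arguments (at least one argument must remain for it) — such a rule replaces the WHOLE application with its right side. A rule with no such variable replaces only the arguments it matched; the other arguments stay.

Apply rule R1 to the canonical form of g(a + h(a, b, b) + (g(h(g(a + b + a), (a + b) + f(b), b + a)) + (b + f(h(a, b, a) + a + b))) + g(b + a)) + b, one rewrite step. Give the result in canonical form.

Canonical form:  b + g(a + b + f(a + b + h(a, b, a)) + g(a + b) + g(h(g(a + b), a + b + f(b), a + b)) + h(a, b, b))
R1 matches:  uses h(a, b, a);  w := a, x := a + b
Every leftover argument binds to the variable; the entire application is replaced.
Result:  b + g(a + b + f(b) + g(a + b) + g(h(g(a + b), a + b + f(b), a + b)) + h(a, b, b))

Answer: b + g(a + b + f(b) + g(a + b) + g(h(g(a + b), a + b + f(b), a + b)) + h(a, b, b))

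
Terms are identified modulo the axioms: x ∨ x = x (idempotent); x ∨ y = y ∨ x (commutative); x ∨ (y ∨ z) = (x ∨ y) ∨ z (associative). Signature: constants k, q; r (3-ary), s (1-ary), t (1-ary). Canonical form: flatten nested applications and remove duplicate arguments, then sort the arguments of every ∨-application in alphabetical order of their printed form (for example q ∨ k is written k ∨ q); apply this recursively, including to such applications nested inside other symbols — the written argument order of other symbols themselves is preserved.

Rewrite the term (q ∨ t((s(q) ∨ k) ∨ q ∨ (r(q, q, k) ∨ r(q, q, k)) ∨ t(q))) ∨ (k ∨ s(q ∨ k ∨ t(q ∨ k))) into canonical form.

Answer: k ∨ q ∨ s(k ∨ q ∨ t(k ∨ q)) ∨ t(k ∨ q ∨ r(q, q, k) ∨ s(q) ∨ t(q))

Derivation:
Merge nested applications:  q ∨ t((s(q) ∨ k) ∨ q ∨ (r(q, q, k) ∨ r(q, q, k)) ∨ t(q)) ∨ k ∨ s(q ∨ k ∨ t(q ∨ k))
Inside:  t((s(q) ∨ k) ∨ q ∨ (r(q, q, k) ∨ r(q, q, k)) ∨ t(q))  →  t(k ∨ q ∨ r(q, q, k) ∨ s(q) ∨ t(q))
Canonicalize subterm:  s(q ∨ k ∨ t(q ∨ k))  →  s(k ∨ q ∨ t(k ∨ q))
Sort arguments:  k ∨ q ∨ s(k ∨ q ∨ t(k ∨ q)) ∨ t(k ∨ q ∨ r(q, q, k) ∨ s(q) ∨ t(q))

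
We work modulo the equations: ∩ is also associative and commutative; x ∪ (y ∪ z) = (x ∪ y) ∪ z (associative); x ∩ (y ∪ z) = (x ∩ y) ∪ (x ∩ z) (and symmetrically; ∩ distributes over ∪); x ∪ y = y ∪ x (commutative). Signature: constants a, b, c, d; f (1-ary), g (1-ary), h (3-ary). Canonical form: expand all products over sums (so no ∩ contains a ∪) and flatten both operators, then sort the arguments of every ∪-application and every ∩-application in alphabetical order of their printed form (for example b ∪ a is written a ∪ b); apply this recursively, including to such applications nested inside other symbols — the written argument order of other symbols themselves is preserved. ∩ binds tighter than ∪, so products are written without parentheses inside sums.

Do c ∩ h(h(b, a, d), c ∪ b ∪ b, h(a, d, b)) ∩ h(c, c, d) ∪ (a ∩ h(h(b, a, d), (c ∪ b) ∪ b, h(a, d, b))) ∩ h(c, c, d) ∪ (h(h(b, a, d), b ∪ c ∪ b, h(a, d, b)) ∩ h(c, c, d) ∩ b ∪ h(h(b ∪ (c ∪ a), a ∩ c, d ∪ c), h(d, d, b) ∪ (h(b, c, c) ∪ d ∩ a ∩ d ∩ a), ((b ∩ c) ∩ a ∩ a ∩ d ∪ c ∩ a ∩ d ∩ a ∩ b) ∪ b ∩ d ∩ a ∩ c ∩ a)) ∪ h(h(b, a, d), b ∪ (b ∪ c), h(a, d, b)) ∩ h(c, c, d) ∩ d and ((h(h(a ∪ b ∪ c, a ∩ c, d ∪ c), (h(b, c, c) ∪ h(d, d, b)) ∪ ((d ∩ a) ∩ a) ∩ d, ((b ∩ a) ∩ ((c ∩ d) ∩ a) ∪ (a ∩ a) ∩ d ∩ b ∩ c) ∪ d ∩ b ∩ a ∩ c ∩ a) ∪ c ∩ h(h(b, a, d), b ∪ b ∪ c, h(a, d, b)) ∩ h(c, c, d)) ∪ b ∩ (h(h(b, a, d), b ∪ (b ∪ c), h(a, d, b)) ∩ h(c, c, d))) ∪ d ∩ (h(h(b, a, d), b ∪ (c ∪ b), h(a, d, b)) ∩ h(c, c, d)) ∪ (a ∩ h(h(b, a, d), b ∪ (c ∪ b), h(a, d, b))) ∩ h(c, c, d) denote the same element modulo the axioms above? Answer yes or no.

Left:  c ∩ h(h(b, a, d), c ∪ b ∪ b, h(a, d, b)) ∩ h(c, c, d) ∪ (a ∩ h(h(b, a, d), (c ∪ b) ∪ b, h(a, d, b))) ∩ h(c, c, d) ∪ (h(h(b, a, d), b ∪ c ∪ b, h(a, d, b)) ∩ h(c, c, d) ∩ b ∪ h(h(b ∪ (c ∪ a), a ∩ c, d ∪ c), h(d, d, b) ∪ (h(b, c, c) ∪ d ∩ a ∩ d ∩ a), ((b ∩ c) ∩ a ∩ a ∩ d ∪ c ∩ a ∩ d ∩ a ∩ b) ∪ b ∩ d ∩ a ∩ c ∩ a)) ∪ h(h(b, a, d), b ∪ (b ∪ c), h(a, d, b)) ∩ h(c, c, d) ∩ d
  Merge nested applications:  c ∩ h(c, c, d) ∩ h(h(b, a, d), b ∪ b ∪ c, h(a, d, b)) ∪ a ∩ h(c, c, d) ∩ h(h(b, a, d), b ∪ b ∪ c, h(a, d, b)) ∪ b ∩ h(c, c, d) ∩ h(h(b, a, d), b ∪ b ∪ c, h(a, d, b)) ∪ h(h(a ∪ b ∪ c, a ∩ c, c ∪ d), a ∩ a ∩ d ∩ d ∪ h(b, c, c) ∪ h(d, d, b), a ∩ a ∩ b ∩ c ∩ d ∪ a ∩ a ∩ b ∩ c ∩ d ∪ a ∩ a ∩ b ∩ c ∩ d) ∪ d ∩ h(c, c, d) ∩ h(h(b, a, d), b ∪ b ∪ c, h(a, d, b))
  Order the arguments:  a ∩ h(c, c, d) ∩ h(h(b, a, d), b ∪ b ∪ c, h(a, d, b)) ∪ b ∩ h(c, c, d) ∩ h(h(b, a, d), b ∪ b ∪ c, h(a, d, b)) ∪ c ∩ h(c, c, d) ∩ h(h(b, a, d), b ∪ b ∪ c, h(a, d, b)) ∪ d ∩ h(c, c, d) ∩ h(h(b, a, d), b ∪ b ∪ c, h(a, d, b)) ∪ h(h(a ∪ b ∪ c, a ∩ c, c ∪ d), a ∩ a ∩ d ∩ d ∪ h(b, c, c) ∪ h(d, d, b), a ∩ a ∩ b ∩ c ∩ d ∪ a ∩ a ∩ b ∩ c ∩ d ∪ a ∩ a ∩ b ∩ c ∩ d)
Right:  ((h(h(a ∪ b ∪ c, a ∩ c, d ∪ c), (h(b, c, c) ∪ h(d, d, b)) ∪ ((d ∩ a) ∩ a) ∩ d, ((b ∩ a) ∩ ((c ∩ d) ∩ a) ∪ (a ∩ a) ∩ d ∩ b ∩ c) ∪ d ∩ b ∩ a ∩ c ∩ a) ∪ c ∩ h(h(b, a, d), b ∪ b ∪ c, h(a, d, b)) ∩ h(c, c, d)) ∪ b ∩ (h(h(b, a, d), b ∪ (b ∪ c), h(a, d, b)) ∩ h(c, c, d))) ∪ d ∩ (h(h(b, a, d), b ∪ (c ∪ b), h(a, d, b)) ∩ h(c, c, d)) ∪ (a ∩ h(h(b, a, d), b ∪ (c ∪ b), h(a, d, b))) ∩ h(c, c, d)
  Un-nest:  h(h(a ∪ b ∪ c, a ∩ c, c ∪ d), a ∩ a ∩ d ∩ d ∪ h(b, c, c) ∪ h(d, d, b), a ∩ a ∩ b ∩ c ∩ d ∪ a ∩ a ∩ b ∩ c ∩ d ∪ a ∩ a ∩ b ∩ c ∩ d) ∪ c ∩ h(c, c, d) ∩ h(h(b, a, d), b ∪ b ∪ c, h(a, d, b)) ∪ b ∩ h(c, c, d) ∩ h(h(b, a, d), b ∪ b ∪ c, h(a, d, b)) ∪ d ∩ h(c, c, d) ∩ h(h(b, a, d), b ∪ b ∪ c, h(a, d, b)) ∪ a ∩ h(c, c, d) ∩ h(h(b, a, d), b ∪ b ∪ c, h(a, d, b))
  Order the arguments:  a ∩ h(c, c, d) ∩ h(h(b, a, d), b ∪ b ∪ c, h(a, d, b)) ∪ b ∩ h(c, c, d) ∩ h(h(b, a, d), b ∪ b ∪ c, h(a, d, b)) ∪ c ∩ h(c, c, d) ∩ h(h(b, a, d), b ∪ b ∪ c, h(a, d, b)) ∪ d ∩ h(c, c, d) ∩ h(h(b, a, d), b ∪ b ∪ c, h(a, d, b)) ∪ h(h(a ∪ b ∪ c, a ∩ c, c ∪ d), a ∩ a ∩ d ∩ d ∪ h(b, c, c) ∪ h(d, d, b), a ∩ a ∩ b ∩ c ∩ d ∪ a ∩ a ∩ b ∩ c ∩ d ∪ a ∩ a ∩ b ∩ c ∩ d)

Answer: yes — both canonical forms are a ∩ h(c, c, d) ∩ h(h(b, a, d), b ∪ b ∪ c, h(a, d, b)) ∪ b ∩ h(c, c, d) ∩ h(h(b, a, d), b ∪ b ∪ c, h(a, d, b)) ∪ c ∩ h(c, c, d) ∩ h(h(b, a, d), b ∪ b ∪ c, h(a, d, b)) ∪ d ∩ h(c, c, d) ∩ h(h(b, a, d), b ∪ b ∪ c, h(a, d, b)) ∪ h(h(a ∪ b ∪ c, a ∩ c, c ∪ d), a ∩ a ∩ d ∩ d ∪ h(b, c, c) ∪ h(d, d, b), a ∩ a ∩ b ∩ c ∩ d ∪ a ∩ a ∩ b ∩ c ∩ d ∪ a ∩ a ∩ b ∩ c ∩ d)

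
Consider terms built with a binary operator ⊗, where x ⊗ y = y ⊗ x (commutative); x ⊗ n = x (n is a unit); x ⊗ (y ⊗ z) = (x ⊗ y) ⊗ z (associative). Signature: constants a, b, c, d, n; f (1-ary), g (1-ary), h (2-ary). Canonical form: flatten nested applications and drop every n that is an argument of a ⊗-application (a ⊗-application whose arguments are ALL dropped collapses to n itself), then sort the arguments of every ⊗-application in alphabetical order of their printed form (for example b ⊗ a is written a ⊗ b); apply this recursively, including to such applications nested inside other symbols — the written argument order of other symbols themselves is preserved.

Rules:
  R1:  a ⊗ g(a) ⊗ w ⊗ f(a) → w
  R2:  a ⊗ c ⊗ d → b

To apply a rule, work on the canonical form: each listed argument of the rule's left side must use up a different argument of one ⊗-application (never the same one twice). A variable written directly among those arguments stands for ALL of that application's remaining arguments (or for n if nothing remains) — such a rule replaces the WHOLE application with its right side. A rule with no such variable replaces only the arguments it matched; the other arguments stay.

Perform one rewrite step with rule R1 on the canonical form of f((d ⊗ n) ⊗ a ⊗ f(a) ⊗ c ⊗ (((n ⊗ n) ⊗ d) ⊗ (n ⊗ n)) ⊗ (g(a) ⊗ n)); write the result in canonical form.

Answer: f(c ⊗ d ⊗ d)

Derivation:
Canonical form:  f(a ⊗ c ⊗ d ⊗ d ⊗ f(a) ⊗ g(a))
Apply R1:  consuming a, f(a), g(a);  w := c ⊗ d ⊗ d
Every leftover argument binds to the variable; the entire application is replaced.
Giving:  f(c ⊗ d ⊗ d)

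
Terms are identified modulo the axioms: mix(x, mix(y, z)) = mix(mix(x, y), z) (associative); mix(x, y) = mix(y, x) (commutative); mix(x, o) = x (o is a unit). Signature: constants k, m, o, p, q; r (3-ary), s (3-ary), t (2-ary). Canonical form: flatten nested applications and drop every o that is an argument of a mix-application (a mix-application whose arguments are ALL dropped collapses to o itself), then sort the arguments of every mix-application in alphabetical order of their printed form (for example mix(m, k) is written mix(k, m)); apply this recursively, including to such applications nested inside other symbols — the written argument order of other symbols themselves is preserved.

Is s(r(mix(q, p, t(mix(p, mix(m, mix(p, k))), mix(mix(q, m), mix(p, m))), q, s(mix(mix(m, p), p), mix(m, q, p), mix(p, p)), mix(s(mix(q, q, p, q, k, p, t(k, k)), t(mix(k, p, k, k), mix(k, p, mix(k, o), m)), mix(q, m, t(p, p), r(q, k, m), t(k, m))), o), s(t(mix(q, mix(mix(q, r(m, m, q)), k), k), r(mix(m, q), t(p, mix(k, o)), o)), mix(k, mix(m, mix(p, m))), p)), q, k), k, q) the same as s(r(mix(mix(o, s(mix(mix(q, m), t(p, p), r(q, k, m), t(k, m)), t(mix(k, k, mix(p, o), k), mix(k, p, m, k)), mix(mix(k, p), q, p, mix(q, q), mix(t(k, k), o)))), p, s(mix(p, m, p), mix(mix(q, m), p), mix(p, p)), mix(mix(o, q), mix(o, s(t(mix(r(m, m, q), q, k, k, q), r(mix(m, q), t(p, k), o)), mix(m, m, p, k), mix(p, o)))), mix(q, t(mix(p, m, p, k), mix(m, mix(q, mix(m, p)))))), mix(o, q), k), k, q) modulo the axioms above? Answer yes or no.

Left:  s(r(mix(q, p, t(mix(p, mix(m, mix(p, k))), mix(mix(q, m), mix(p, m))), q, s(mix(mix(m, p), p), mix(m, q, p), mix(p, p)), mix(s(mix(q, q, p, q, k, p, t(k, k)), t(mix(k, p, k, k), mix(k, p, mix(k, o), m)), mix(q, m, t(p, p), r(q, k, m), t(k, m))), o), s(t(mix(q, mix(mix(q, r(m, m, q)), k), k), r(mix(m, q), t(p, mix(k, o)), o)), mix(k, mix(m, mix(p, m))), p)), q, k), k, q)
  Work inside:  mix(q, p, t(mix(p, mix(m, mix(p, k))), mix(mix(q, m), mix(p, m))), q, s(mix(mix(m, p), p), mix(m, q, p), mix(p, p)), mix(s(mix(q, q, p, q, k, p, t(k, k)), t(mix(k, p, k, k), mix(k, p, mix(k, o), m)), mix(q, m, t(p, p), r(q, k, m), t(k, m))), o), s(t(mix(q, mix(mix(q, r(m, m, q)), k), k), r(mix(m, q), t(p, mix(k, o)), o)), mix(k, mix(m, mix(p, m))), p))
  Un-nest:  mix(q, p, t(mix(p, mix(m, mix(p, k))), mix(mix(q, m), mix(p, m))), q, s(mix(mix(m, p), p), mix(m, q, p), mix(p, p)), s(mix(q, q, p, q, k, p, t(k, k)), t(mix(k, p, k, k), mix(k, p, mix(k, o), m)), mix(q, m, t(p, p), r(q, k, m), t(k, m))), o, s(t(mix(q, mix(mix(q, r(m, m, q)), k), k), r(mix(m, q), t(p, mix(k, o)), o)), mix(k, mix(m, mix(p, m))), p))
  Simplify inside:  t(mix(p, mix(m, mix(p, k))), mix(mix(q, m), mix(p, m)))  →  t(mix(k, m, p, p), mix(m, m, p, q))
  Simplify inside:  s(mix(mix(m, p), p), mix(m, q, p), mix(p, p))  →  s(mix(m, p, p), mix(m, p, q), mix(p, p))
  Inside:  s(mix(q, q, p, q, k, p, t(k, k)), t(mix(k, p, k, k), mix(k, p, mix(k, o), m)), mix(q, m, t(p, p), r(q, k, m), t(k, m)))  →  s(mix(k, p, p, q, q, q, t(k, k)), t(mix(k, k, k, p), mix(k, k, m, p)), mix(m, q, r(q, k, m), t(k, m), t(p, p)))
  Drop the unit:  drop o
  Sort arguments:  mix(p, q, q, s(mix(k, p, p, q, q, q, t(k, k)), t(mix(k, k, k, p), mix(k, k, m, p)), mix(m, q, r(q, k, m), t(k, m), t(p, p))), s(mix(m, p, p), mix(m, p, q), mix(p, p)), s(t(mix(k, k, q, q, r(m, m, q)), r(mix(m, q), t(p, k), o)), mix(k, m, m, p), p), t(mix(k, m, p, p), mix(m, m, p, q)))
  Reassemble:  s(r(mix(p, q, q, s(mix(k, p, p, q, q, q, t(k, k)), t(mix(k, k, k, p), mix(k, k, m, p)), mix(m, q, r(q, k, m), t(k, m), t(p, p))), s(mix(m, p, p), mix(m, p, q), mix(p, p)), s(t(mix(k, k, q, q, r(m, m, q)), r(mix(m, q), t(p, k), o)), mix(k, m, m, p), p), t(mix(k, m, p, p), mix(m, m, p, q))), q, k), k, q)
Right:  s(r(mix(mix(o, s(mix(mix(q, m), t(p, p), r(q, k, m), t(k, m)), t(mix(k, k, mix(p, o), k), mix(k, p, m, k)), mix(mix(k, p), q, p, mix(q, q), mix(t(k, k), o)))), p, s(mix(p, m, p), mix(mix(q, m), p), mix(p, p)), mix(mix(o, q), mix(o, s(t(mix(r(m, m, q), q, k, k, q), r(mix(m, q), t(p, k), o)), mix(m, m, p, k), mix(p, o)))), mix(q, t(mix(p, m, p, k), mix(m, mix(q, mix(m, p)))))), mix(o, q), k), k, q)
  Descend into:  mix(mix(o, s(mix(mix(q, m), t(p, p), r(q, k, m), t(k, m)), t(mix(k, k, mix(p, o), k), mix(k, p, m, k)), mix(mix(k, p), q, p, mix(q, q), mix(t(k, k), o)))), p, s(mix(p, m, p), mix(mix(q, m), p), mix(p, p)), mix(mix(o, q), mix(o, s(t(mix(r(m, m, q), q, k, k, q), r(mix(m, q), t(p, k), o)), mix(m, m, p, k), mix(p, o)))), mix(q, t(mix(p, m, p, k), mix(m, mix(q, mix(m, p))))))
  Merge nested applications:  mix(o, s(mix(mix(q, m), t(p, p), r(q, k, m), t(k, m)), t(mix(k, k, mix(p, o), k), mix(k, p, m, k)), mix(mix(k, p), q, p, mix(q, q), mix(t(k, k), o))), p, s(mix(p, m, p), mix(mix(q, m), p), mix(p, p)), o, q, o, s(t(mix(r(m, m, q), q, k, k, q), r(mix(m, q), t(p, k), o)), mix(m, m, p, k), mix(p, o)), q, t(mix(p, m, p, k), mix(m, mix(q, mix(m, p)))))
  Simplify inside:  s(mix(mix(q, m), t(p, p), r(q, k, m), t(k, m)), t(mix(k, k, mix(p, o), k), mix(k, p, m, k)), mix(mix(k, p), q, p, mix(q, q), mix(t(k, k), o)))  →  s(mix(m, q, r(q, k, m), t(k, m), t(p, p)), t(mix(k, k, k, p), mix(k, k, m, p)), mix(k, p, p, q, q, q, t(k, k)))
  Inside:  s(mix(p, m, p), mix(mix(q, m), p), mix(p, p))  →  s(mix(m, p, p), mix(m, p, q), mix(p, p))
  Simplify inside:  s(t(mix(r(m, m, q), q, k, k, q), r(mix(m, q), t(p, k), o)), mix(m, m, p, k), mix(p, o))  →  s(t(mix(k, k, q, q, r(m, m, q)), r(mix(m, q), t(p, k), o)), mix(k, m, m, p), p)
  Unit:  drop o (×3)
  Sort arguments:  mix(p, q, q, s(mix(m, p, p), mix(m, p, q), mix(p, p)), s(mix(m, q, r(q, k, m), t(k, m), t(p, p)), t(mix(k, k, k, p), mix(k, k, m, p)), mix(k, p, p, q, q, q, t(k, k))), s(t(mix(k, k, q, q, r(m, m, q)), r(mix(m, q), t(p, k), o)), mix(k, m, m, p), p), t(mix(k, m, p, p), mix(m, m, p, q)))
  Put back:  s(r(mix(p, q, q, s(mix(m, p, p), mix(m, p, q), mix(p, p)), s(mix(m, q, r(q, k, m), t(k, m), t(p, p)), t(mix(k, k, k, p), mix(k, k, m, p)), mix(k, p, p, q, q, q, t(k, k))), s(t(mix(k, k, q, q, r(m, m, q)), r(mix(m, q), t(p, k), o)), mix(k, m, m, p), p), t(mix(k, m, p, p), mix(m, m, p, q))), q, k), k, q)

Answer: no — s(r(mix(p, q, q, s(mix(k, p, p, q, q, q, t(k, k)), t(mix(k, k, k, p), mix(k, k, m, p)), mix(m, q, r(q, k, m), t(k, m), t(p, p))), s(mix(m, p, p), mix(m, p, q), mix(p, p)), s(t(mix(k, k, q, q, r(m, m, q)), r(mix(m, q), t(p, k), o)), mix(k, m, m, p), p), t(mix(k, m, p, p), mix(m, m, p, q))), q, k), k, q) vs s(r(mix(p, q, q, s(mix(m, p, p), mix(m, p, q), mix(p, p)), s(mix(m, q, r(q, k, m), t(k, m), t(p, p)), t(mix(k, k, k, p), mix(k, k, m, p)), mix(k, p, p, q, q, q, t(k, k))), s(t(mix(k, k, q, q, r(m, m, q)), r(mix(m, q), t(p, k), o)), mix(k, m, m, p), p), t(mix(k, m, p, p), mix(m, m, p, q))), q, k), k, q)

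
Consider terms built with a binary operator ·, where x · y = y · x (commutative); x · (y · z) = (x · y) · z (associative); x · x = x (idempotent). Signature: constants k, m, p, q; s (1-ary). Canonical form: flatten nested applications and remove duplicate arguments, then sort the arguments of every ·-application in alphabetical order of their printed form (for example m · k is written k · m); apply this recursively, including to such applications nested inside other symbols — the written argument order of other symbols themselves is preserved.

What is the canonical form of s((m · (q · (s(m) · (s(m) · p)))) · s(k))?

Work inside:  (m · (q · (s(m) · (s(m) · p)))) · s(k)
Un-nest:  m · q · s(m) · s(m) · p · s(k)
Drop duplicates:  drop duplicate s(m)
Sort:  m · p · q · s(k) · s(m)
Reassemble:  s(m · p · q · s(k) · s(m))

Answer: s(m · p · q · s(k) · s(m))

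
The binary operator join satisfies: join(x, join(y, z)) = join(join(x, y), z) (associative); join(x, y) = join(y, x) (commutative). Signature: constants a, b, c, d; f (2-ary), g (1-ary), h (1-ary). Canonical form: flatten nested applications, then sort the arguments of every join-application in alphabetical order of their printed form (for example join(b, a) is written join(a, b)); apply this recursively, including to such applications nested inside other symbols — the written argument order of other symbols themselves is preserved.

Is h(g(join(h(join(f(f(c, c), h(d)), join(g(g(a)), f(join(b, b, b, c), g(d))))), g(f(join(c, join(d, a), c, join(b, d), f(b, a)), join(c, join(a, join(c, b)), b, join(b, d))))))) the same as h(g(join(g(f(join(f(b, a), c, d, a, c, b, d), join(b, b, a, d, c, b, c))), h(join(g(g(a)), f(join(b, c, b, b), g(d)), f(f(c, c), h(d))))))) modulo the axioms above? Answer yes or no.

Answer: yes — both canonical forms are h(g(join(g(f(join(a, b, c, c, d, d, f(b, a)), join(a, b, b, b, c, c, d))), h(join(f(f(c, c), h(d)), f(join(b, b, b, c), g(d)), g(g(a)))))))

Derivation:
Left:  h(g(join(h(join(f(f(c, c), h(d)), join(g(g(a)), f(join(b, b, b, c), g(d))))), g(f(join(c, join(d, a), c, join(b, d), f(b, a)), join(c, join(a, join(c, b)), b, join(b, d)))))))
  Descend into:  join(h(join(f(f(c, c), h(d)), join(g(g(a)), f(join(b, b, b, c), g(d))))), g(f(join(c, join(d, a), c, join(b, d), f(b, a)), join(c, join(a, join(c, b)), b, join(b, d)))))
  Canonicalize subterm:  h(join(f(f(c, c), h(d)), join(g(g(a)), f(join(b, b, b, c), g(d)))))  →  h(join(f(f(c, c), h(d)), f(join(b, b, b, c), g(d)), g(g(a))))
  Simplify inside:  g(f(join(c, join(d, a), c, join(b, d), f(b, a)), join(c, join(a, join(c, b)), b, join(b, d))))  →  g(f(join(a, b, c, c, d, d, f(b, a)), join(a, b, b, b, c, c, d)))
  Sort arguments:  join(g(f(join(a, b, c, c, d, d, f(b, a)), join(a, b, b, b, c, c, d))), h(join(f(f(c, c), h(d)), f(join(b, b, b, c), g(d)), g(g(a)))))
  Rebuild:  h(g(join(g(f(join(a, b, c, c, d, d, f(b, a)), join(a, b, b, b, c, c, d))), h(join(f(f(c, c), h(d)), f(join(b, b, b, c), g(d)), g(g(a)))))))
Right:  h(g(join(g(f(join(f(b, a), c, d, a, c, b, d), join(b, b, a, d, c, b, c))), h(join(g(g(a)), f(join(b, c, b, b), g(d)), f(f(c, c), h(d)))))))
  Work inside:  join(g(f(join(f(b, a), c, d, a, c, b, d), join(b, b, a, d, c, b, c))), h(join(g(g(a)), f(join(b, c, b, b), g(d)), f(f(c, c), h(d)))))
  Canonicalize subterm:  g(f(join(f(b, a), c, d, a, c, b, d), join(b, b, a, d, c, b, c)))  →  g(f(join(a, b, c, c, d, d, f(b, a)), join(a, b, b, b, c, c, d)))
  Simplify inside:  h(join(g(g(a)), f(join(b, c, b, b), g(d)), f(f(c, c), h(d))))  →  h(join(f(f(c, c), h(d)), f(join(b, b, b, c), g(d)), g(g(a))))
  Sort arguments:  join(g(f(join(a, b, c, c, d, d, f(b, a)), join(a, b, b, b, c, c, d))), h(join(f(f(c, c), h(d)), f(join(b, b, b, c), g(d)), g(g(a)))))
  Rebuild:  h(g(join(g(f(join(a, b, c, c, d, d, f(b, a)), join(a, b, b, b, c, c, d))), h(join(f(f(c, c), h(d)), f(join(b, b, b, c), g(d)), g(g(a)))))))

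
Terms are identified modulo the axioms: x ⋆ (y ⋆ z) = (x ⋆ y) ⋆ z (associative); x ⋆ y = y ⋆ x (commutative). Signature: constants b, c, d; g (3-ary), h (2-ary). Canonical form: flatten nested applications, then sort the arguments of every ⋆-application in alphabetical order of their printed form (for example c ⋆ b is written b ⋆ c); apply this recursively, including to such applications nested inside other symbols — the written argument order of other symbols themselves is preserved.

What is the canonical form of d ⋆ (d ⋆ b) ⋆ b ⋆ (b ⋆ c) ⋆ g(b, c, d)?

Flatten:  d ⋆ d ⋆ b ⋆ b ⋆ b ⋆ c ⋆ g(b, c, d)
Order the arguments:  b ⋆ b ⋆ b ⋆ c ⋆ d ⋆ d ⋆ g(b, c, d)

Answer: b ⋆ b ⋆ b ⋆ c ⋆ d ⋆ d ⋆ g(b, c, d)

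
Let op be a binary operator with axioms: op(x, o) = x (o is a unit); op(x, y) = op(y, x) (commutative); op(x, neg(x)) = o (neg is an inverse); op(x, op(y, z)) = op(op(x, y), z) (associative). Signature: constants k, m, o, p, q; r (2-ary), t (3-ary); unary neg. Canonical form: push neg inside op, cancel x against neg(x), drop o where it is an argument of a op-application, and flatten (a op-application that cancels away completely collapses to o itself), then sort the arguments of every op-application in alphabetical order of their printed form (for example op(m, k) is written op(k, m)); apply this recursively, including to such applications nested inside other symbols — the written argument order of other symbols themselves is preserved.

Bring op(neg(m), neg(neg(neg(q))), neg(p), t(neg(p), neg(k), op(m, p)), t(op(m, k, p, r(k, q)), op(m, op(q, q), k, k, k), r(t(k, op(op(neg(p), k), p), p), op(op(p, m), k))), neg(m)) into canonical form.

Answer: op(neg(m), neg(m), neg(p), neg(q), t(neg(p), neg(k), op(m, p)), t(op(k, m, p, r(k, q)), op(k, k, k, m, q, q), r(t(k, k, p), op(k, m, p))))

Derivation:
Push neg inside:  distribute neg over op and collapse double neg
Collect:  op(neg(m), neg(m), neg(q), neg(p), t(neg(p), neg(k), op(m, p)), t(op(k, m, p, r(k, q)), op(k, k, k, m, q, q), r(t(k, k, p), op(k, m, p))))
Sort:  op(neg(m), neg(m), neg(p), neg(q), t(neg(p), neg(k), op(m, p)), t(op(k, m, p, r(k, q)), op(k, k, k, m, q, q), r(t(k, k, p), op(k, m, p))))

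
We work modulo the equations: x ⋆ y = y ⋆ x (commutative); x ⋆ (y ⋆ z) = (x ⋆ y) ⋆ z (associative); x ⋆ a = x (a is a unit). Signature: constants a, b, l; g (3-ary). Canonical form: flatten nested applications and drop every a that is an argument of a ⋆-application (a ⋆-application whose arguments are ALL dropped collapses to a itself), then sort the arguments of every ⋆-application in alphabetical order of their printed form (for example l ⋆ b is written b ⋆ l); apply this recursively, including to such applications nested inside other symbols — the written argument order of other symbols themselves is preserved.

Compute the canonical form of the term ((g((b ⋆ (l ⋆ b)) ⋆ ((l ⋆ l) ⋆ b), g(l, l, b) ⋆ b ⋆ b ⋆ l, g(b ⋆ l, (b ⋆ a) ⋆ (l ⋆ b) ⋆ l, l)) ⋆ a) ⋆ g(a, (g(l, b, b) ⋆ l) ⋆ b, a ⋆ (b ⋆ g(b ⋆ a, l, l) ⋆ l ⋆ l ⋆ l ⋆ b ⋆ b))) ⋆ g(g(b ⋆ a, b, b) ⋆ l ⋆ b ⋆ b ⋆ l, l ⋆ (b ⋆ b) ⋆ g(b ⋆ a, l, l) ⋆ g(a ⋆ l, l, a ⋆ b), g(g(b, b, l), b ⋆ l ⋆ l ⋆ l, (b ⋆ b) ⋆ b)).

Merge nested applications:  g((b ⋆ (l ⋆ b)) ⋆ ((l ⋆ l) ⋆ b), g(l, l, b) ⋆ b ⋆ b ⋆ l, g(b ⋆ l, (b ⋆ a) ⋆ (l ⋆ b) ⋆ l, l)) ⋆ a ⋆ g(a, (g(l, b, b) ⋆ l) ⋆ b, a ⋆ (b ⋆ g(b ⋆ a, l, l) ⋆ l ⋆ l ⋆ l ⋆ b ⋆ b)) ⋆ g(g(b ⋆ a, b, b) ⋆ l ⋆ b ⋆ b ⋆ l, l ⋆ (b ⋆ b) ⋆ g(b ⋆ a, l, l) ⋆ g(a ⋆ l, l, a ⋆ b), g(g(b, b, l), b ⋆ l ⋆ l ⋆ l, (b ⋆ b) ⋆ b))
Inside:  g((b ⋆ (l ⋆ b)) ⋆ ((l ⋆ l) ⋆ b), g(l, l, b) ⋆ b ⋆ b ⋆ l, g(b ⋆ l, (b ⋆ a) ⋆ (l ⋆ b) ⋆ l, l))  →  g(b ⋆ b ⋆ b ⋆ l ⋆ l ⋆ l, b ⋆ b ⋆ g(l, l, b) ⋆ l, g(b ⋆ l, b ⋆ b ⋆ l ⋆ l, l))
Canonicalize subterm:  g(a, (g(l, b, b) ⋆ l) ⋆ b, a ⋆ (b ⋆ g(b ⋆ a, l, l) ⋆ l ⋆ l ⋆ l ⋆ b ⋆ b))  →  g(a, b ⋆ g(l, b, b) ⋆ l, b ⋆ b ⋆ b ⋆ g(b, l, l) ⋆ l ⋆ l ⋆ l)
Inside:  g(g(b ⋆ a, b, b) ⋆ l ⋆ b ⋆ b ⋆ l, l ⋆ (b ⋆ b) ⋆ g(b ⋆ a, l, l) ⋆ g(a ⋆ l, l, a ⋆ b), g(g(b, b, l), b ⋆ l ⋆ l ⋆ l, (b ⋆ b) ⋆ b))  →  g(b ⋆ b ⋆ g(b, b, b) ⋆ l ⋆ l, b ⋆ b ⋆ g(b, l, l) ⋆ g(l, l, b) ⋆ l, g(g(b, b, l), b ⋆ l ⋆ l ⋆ l, b ⋆ b ⋆ b))
Units out:  drop a
Sort arguments:  g(a, b ⋆ g(l, b, b) ⋆ l, b ⋆ b ⋆ b ⋆ g(b, l, l) ⋆ l ⋆ l ⋆ l) ⋆ g(b ⋆ b ⋆ b ⋆ l ⋆ l ⋆ l, b ⋆ b ⋆ g(l, l, b) ⋆ l, g(b ⋆ l, b ⋆ b ⋆ l ⋆ l, l)) ⋆ g(b ⋆ b ⋆ g(b, b, b) ⋆ l ⋆ l, b ⋆ b ⋆ g(b, l, l) ⋆ g(l, l, b) ⋆ l, g(g(b, b, l), b ⋆ l ⋆ l ⋆ l, b ⋆ b ⋆ b))

Answer: g(a, b ⋆ g(l, b, b) ⋆ l, b ⋆ b ⋆ b ⋆ g(b, l, l) ⋆ l ⋆ l ⋆ l) ⋆ g(b ⋆ b ⋆ b ⋆ l ⋆ l ⋆ l, b ⋆ b ⋆ g(l, l, b) ⋆ l, g(b ⋆ l, b ⋆ b ⋆ l ⋆ l, l)) ⋆ g(b ⋆ b ⋆ g(b, b, b) ⋆ l ⋆ l, b ⋆ b ⋆ g(b, l, l) ⋆ g(l, l, b) ⋆ l, g(g(b, b, l), b ⋆ l ⋆ l ⋆ l, b ⋆ b ⋆ b))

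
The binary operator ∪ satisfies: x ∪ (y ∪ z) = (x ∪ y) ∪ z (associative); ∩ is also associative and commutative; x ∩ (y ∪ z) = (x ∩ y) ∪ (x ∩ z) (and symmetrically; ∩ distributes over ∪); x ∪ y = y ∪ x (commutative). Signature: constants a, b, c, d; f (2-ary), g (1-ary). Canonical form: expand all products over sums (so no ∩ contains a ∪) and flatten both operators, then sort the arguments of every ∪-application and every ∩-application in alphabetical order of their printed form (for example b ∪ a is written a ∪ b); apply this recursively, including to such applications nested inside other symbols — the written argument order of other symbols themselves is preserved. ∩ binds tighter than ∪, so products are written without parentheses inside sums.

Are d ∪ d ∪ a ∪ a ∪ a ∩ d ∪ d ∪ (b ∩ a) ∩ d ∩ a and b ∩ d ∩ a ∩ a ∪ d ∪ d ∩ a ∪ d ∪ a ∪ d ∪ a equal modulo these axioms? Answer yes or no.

Answer: yes — both canonical forms are a ∪ a ∪ a ∩ a ∩ b ∩ d ∪ a ∩ d ∪ d ∪ d ∪ d

Derivation:
Left:  d ∪ d ∪ a ∪ a ∪ a ∩ d ∪ d ∪ (b ∩ a) ∩ d ∩ a
  Flatten:  d ∪ d ∪ a ∪ a ∪ a ∩ d ∪ d ∪ a ∩ a ∩ b ∩ d
  Order the arguments:  a ∪ a ∪ a ∩ a ∩ b ∩ d ∪ a ∩ d ∪ d ∪ d ∪ d
Right:  b ∩ d ∩ a ∩ a ∪ d ∪ d ∩ a ∪ d ∪ a ∪ d ∪ a
  Merge nested applications:  a ∩ a ∩ b ∩ d ∪ d ∪ a ∩ d ∪ d ∪ a ∪ d ∪ a
  Sort arguments:  a ∪ a ∪ a ∩ a ∩ b ∩ d ∪ a ∩ d ∪ d ∪ d ∪ d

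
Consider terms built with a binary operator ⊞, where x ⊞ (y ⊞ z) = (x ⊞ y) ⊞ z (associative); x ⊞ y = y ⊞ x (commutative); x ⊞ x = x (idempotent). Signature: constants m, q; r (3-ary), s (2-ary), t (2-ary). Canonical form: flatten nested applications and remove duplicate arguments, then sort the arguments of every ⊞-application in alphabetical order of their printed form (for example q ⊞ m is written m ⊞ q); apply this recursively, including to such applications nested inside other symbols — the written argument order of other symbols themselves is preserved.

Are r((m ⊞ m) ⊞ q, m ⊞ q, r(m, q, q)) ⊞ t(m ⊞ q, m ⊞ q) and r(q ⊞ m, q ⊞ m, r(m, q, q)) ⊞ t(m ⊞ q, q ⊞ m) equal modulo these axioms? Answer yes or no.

Left:  r((m ⊞ m) ⊞ q, m ⊞ q, r(m, q, q)) ⊞ t(m ⊞ q, m ⊞ q)
  Simplify inside:  r((m ⊞ m) ⊞ q, m ⊞ q, r(m, q, q))  →  r(m ⊞ q, m ⊞ q, r(m, q, q))
  Order the arguments:  r(m ⊞ q, m ⊞ q, r(m, q, q)) ⊞ t(m ⊞ q, m ⊞ q)
Right:  r(q ⊞ m, q ⊞ m, r(m, q, q)) ⊞ t(m ⊞ q, q ⊞ m)
  Simplify inside:  r(q ⊞ m, q ⊞ m, r(m, q, q))  →  r(m ⊞ q, m ⊞ q, r(m, q, q))
  Canonicalize subterm:  t(m ⊞ q, q ⊞ m)  →  t(m ⊞ q, m ⊞ q)
  Sort arguments:  r(m ⊞ q, m ⊞ q, r(m, q, q)) ⊞ t(m ⊞ q, m ⊞ q)

Answer: yes — both canonical forms are r(m ⊞ q, m ⊞ q, r(m, q, q)) ⊞ t(m ⊞ q, m ⊞ q)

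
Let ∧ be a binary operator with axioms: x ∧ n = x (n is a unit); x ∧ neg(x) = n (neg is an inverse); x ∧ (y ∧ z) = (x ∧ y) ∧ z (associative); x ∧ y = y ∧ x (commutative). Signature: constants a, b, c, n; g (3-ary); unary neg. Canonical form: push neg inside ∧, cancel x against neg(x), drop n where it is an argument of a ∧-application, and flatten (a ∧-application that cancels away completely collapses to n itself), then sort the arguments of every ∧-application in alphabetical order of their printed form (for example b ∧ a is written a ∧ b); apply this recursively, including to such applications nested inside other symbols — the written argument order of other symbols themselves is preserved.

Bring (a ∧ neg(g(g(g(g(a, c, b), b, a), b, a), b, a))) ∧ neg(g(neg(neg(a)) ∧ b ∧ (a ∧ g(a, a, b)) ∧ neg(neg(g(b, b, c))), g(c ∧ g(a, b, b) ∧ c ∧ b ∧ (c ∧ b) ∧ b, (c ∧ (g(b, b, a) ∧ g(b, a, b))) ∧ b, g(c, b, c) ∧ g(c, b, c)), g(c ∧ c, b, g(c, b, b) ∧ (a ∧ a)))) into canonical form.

Push neg inside:  distribute neg over ∧ and collapse double neg
Collect terms:  a ∧ neg(g(g(g(g(a, c, b), b, a), b, a), b, a)) ∧ neg(g(a ∧ a ∧ b ∧ g(a, a, b) ∧ g(b, b, c), g(b ∧ b ∧ b ∧ c ∧ c ∧ c ∧ g(a, b, b), b ∧ c ∧ g(b, a, b) ∧ g(b, b, a), g(c, b, c) ∧ g(c, b, c)), g(c ∧ c, b, a ∧ a ∧ g(c, b, b))))
Sort:  a ∧ neg(g(a ∧ a ∧ b ∧ g(a, a, b) ∧ g(b, b, c), g(b ∧ b ∧ b ∧ c ∧ c ∧ c ∧ g(a, b, b), b ∧ c ∧ g(b, a, b) ∧ g(b, b, a), g(c, b, c) ∧ g(c, b, c)), g(c ∧ c, b, a ∧ a ∧ g(c, b, b)))) ∧ neg(g(g(g(g(a, c, b), b, a), b, a), b, a))

Answer: a ∧ neg(g(a ∧ a ∧ b ∧ g(a, a, b) ∧ g(b, b, c), g(b ∧ b ∧ b ∧ c ∧ c ∧ c ∧ g(a, b, b), b ∧ c ∧ g(b, a, b) ∧ g(b, b, a), g(c, b, c) ∧ g(c, b, c)), g(c ∧ c, b, a ∧ a ∧ g(c, b, b)))) ∧ neg(g(g(g(g(a, c, b), b, a), b, a), b, a))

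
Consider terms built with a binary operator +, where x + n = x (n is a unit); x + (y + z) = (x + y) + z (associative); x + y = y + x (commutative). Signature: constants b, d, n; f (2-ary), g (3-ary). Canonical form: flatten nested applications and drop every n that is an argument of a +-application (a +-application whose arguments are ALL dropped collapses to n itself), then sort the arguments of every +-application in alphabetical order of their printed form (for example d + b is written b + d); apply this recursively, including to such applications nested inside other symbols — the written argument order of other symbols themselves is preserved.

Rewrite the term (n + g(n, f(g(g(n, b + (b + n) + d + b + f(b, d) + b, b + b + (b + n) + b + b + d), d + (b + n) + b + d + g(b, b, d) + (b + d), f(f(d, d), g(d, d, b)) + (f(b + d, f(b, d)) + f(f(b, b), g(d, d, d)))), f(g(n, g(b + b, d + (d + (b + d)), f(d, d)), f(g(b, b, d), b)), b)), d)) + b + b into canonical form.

Answer: b + b + g(n, f(g(g(n, b + b + b + b + d + f(b, d), b + b + b + b + b + d), b + b + b + d + d + d + g(b, b, d), f(b + d, f(b, d)) + f(f(b, b), g(d, d, d)) + f(f(d, d), g(d, d, b))), f(g(n, g(b + b, b + d + d + d, f(d, d)), f(g(b, b, d), b)), b)), d)

Derivation:
Merge nested applications:  n + g(n, f(g(g(n, b + (b + n) + d + b + f(b, d) + b, b + b + (b + n) + b + b + d), d + (b + n) + b + d + g(b, b, d) + (b + d), f(f(d, d), g(d, d, b)) + (f(b + d, f(b, d)) + f(f(b, b), g(d, d, d)))), f(g(n, g(b + b, d + (d + (b + d)), f(d, d)), f(g(b, b, d), b)), b)), d) + b + b
Simplify inside:  g(n, f(g(g(n, b + (b + n) + d + b + f(b, d) + b, b + b + (b + n) + b + b + d), d + (b + n) + b + d + g(b, b, d) + (b + d), f(f(d, d), g(d, d, b)) + (f(b + d, f(b, d)) + f(f(b, b), g(d, d, d)))), f(g(n, g(b + b, d + (d + (b + d)), f(d, d)), f(g(b, b, d), b)), b)), d)  →  g(n, f(g(g(n, b + b + b + b + d + f(b, d), b + b + b + b + b + d), b + b + b + d + d + d + g(b, b, d), f(b + d, f(b, d)) + f(f(b, b), g(d, d, d)) + f(f(d, d), g(d, d, b))), f(g(n, g(b + b, b + d + d + d, f(d, d)), f(g(b, b, d), b)), b)), d)
Unit:  drop n
Sort arguments:  b + b + g(n, f(g(g(n, b + b + b + b + d + f(b, d), b + b + b + b + b + d), b + b + b + d + d + d + g(b, b, d), f(b + d, f(b, d)) + f(f(b, b), g(d, d, d)) + f(f(d, d), g(d, d, b))), f(g(n, g(b + b, b + d + d + d, f(d, d)), f(g(b, b, d), b)), b)), d)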